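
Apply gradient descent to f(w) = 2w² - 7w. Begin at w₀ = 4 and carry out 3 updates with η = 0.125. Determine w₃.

2.03125

f′(w) = 4w - 7
Step 1: f′(4) = 9; w₁ = 4 − 0.125·9 = 2.875
Step 2: f′(2.875) = 4.5; w₂ = 2.875 − 0.125·4.5 = 2.3125
Step 3: f′(2.3125) = 2.25; w₃ = 2.3125 − 0.125·2.25 = 2.03125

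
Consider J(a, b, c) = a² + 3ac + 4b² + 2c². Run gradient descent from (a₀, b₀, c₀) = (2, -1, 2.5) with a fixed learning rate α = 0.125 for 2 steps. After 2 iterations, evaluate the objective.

∇J = (2a + 3c, 8b, 3a + 4c)
(a₁, b₁, c₁) = (2, -1, 2.5) − 0.125·(11.5, -8, 16) = (0.5625, 0, 0.5)
(a₂, b₂, c₂) = (0.5625, 0, 0.5) − 0.125·(2.625, 0, 3.6875) = (0.234375, 0, 0.0390625)
J(0.234375, 0, 0.0390625) = 0.08544921875

0.08544921875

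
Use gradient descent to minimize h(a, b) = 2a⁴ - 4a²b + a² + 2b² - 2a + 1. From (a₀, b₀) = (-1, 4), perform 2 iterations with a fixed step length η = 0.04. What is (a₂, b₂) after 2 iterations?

∇h = (8a³ - 8ab + 2a - 2, -4a² + 4b)
(a₁, b₁) = (-1, 4) − 0.04·(20, 12) = (-1.8, 3.52)
(a₂, b₂) = (-1.8, 3.52) − 0.04·(-1.568, 1.12) = (-1.73728, 3.4752)

(-1.73728, 3.4752)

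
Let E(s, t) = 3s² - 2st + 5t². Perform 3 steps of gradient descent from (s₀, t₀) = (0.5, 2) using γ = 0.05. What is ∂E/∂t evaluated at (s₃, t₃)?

∇E = (6s - 2t, -2s + 10t)
Step 1: at (0.5, 2), ∇E = (-1, 19) → (0.5, 2) − 0.05·(-1, 19) = (0.55, 1.05)
Step 2: at (0.55, 1.05), ∇E = (1.2, 9.4) → (0.55, 1.05) − 0.05·(1.2, 9.4) = (0.49, 0.58)
Step 3: at (0.49, 0.58), ∇E = (1.78, 4.82) → (0.49, 0.58) − 0.05·(1.78, 4.82) = (0.401, 0.339)
∂E/∂t at (0.401, 0.339) = 2.588

2.588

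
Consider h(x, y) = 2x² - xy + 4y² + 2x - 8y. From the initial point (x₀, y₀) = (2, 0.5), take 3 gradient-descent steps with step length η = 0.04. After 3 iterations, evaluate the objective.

∇h = (4x - y + 2, -x + 8y - 8)
Step 1: at (2, 0.5), ∇h = (9.5, -6) → (2, 0.5) − 0.04·(9.5, -6) = (1.62, 0.74)
Step 2: at (1.62, 0.74), ∇h = (7.74, -3.7) → (1.62, 0.74) − 0.04·(7.74, -3.7) = (1.3104, 0.888)
Step 3: at (1.3104, 0.888), ∇h = (6.3536, -2.2064) → (1.3104, 0.888) − 0.04·(6.3536, -2.2064) = (1.056256, 0.976256)
h(1.056256, 0.976256) = -0.68505567232

-0.68505567232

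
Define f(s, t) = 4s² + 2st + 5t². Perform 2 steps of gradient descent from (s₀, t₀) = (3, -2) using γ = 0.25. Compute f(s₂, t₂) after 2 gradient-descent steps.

10.9375

∇f = (8s + 2t, 2s + 10t)
Step 1: at (3, -2), ∇f = (20, -14) → (3, -2) − 0.25·(20, -14) = (-2, 1.5)
Step 2: at (-2, 1.5), ∇f = (-13, 11) → (-2, 1.5) − 0.25·(-13, 11) = (1.25, -1.25)
f(1.25, -1.25) = 10.9375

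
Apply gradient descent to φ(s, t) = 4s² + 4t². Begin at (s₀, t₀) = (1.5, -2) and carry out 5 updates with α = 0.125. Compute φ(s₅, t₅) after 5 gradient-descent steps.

0

∇φ = (8s, 8t)
Step 1: at (1.5, -2), ∇φ = (12, -16) → (1.5, -2) − 0.125·(12, -16) = (0, 0)
Step 2: at (0, 0), ∇φ = (0, 0) → (0, 0) − 0.125·(0, 0) = (0, 0)
Step 3: at (0, 0), ∇φ = (0, 0) → (0, 0) − 0.125·(0, 0) = (0, 0)
Step 4: at (0, 0), ∇φ = (0, 0) → (0, 0) − 0.125·(0, 0) = (0, 0)
Step 5: at (0, 0), ∇φ = (0, 0) → (0, 0) − 0.125·(0, 0) = (0, 0)
φ(0, 0) = 0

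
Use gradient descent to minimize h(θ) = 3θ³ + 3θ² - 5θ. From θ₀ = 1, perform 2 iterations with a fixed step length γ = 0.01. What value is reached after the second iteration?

h′(θ) = 9θ² + 6θ - 5
θ₁ = 1 − 0.01·10 = 0.9
θ₂ = 0.9 − 0.01·7.69 = 0.8231

0.8231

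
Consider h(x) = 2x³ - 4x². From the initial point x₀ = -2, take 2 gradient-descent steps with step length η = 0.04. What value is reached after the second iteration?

-7.8624

h′(x) = 6x² - 8x
Step 1: h′(-2) = 40; x₁ = -2 − 0.04·40 = -3.6
Step 2: h′(-3.6) = 106.56; x₂ = -3.6 − 0.04·106.56 = -7.8624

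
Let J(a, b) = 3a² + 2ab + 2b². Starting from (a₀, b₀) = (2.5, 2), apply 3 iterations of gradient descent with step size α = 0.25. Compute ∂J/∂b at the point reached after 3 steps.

∇J = (6a + 2b, 2a + 4b)
Step 1: at (2.5, 2), ∇J = (19, 13) → (2.5, 2) − 0.25·(19, 13) = (-2.25, -1.25)
Step 2: at (-2.25, -1.25), ∇J = (-16, -9.5) → (-2.25, -1.25) − 0.25·(-16, -9.5) = (1.75, 1.125)
Step 3: at (1.75, 1.125), ∇J = (12.75, 8) → (1.75, 1.125) − 0.25·(12.75, 8) = (-1.4375, -0.875)
∂J/∂b at (-1.4375, -0.875) = -6.375

-6.375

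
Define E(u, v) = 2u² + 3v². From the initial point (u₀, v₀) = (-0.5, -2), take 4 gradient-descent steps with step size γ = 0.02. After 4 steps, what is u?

∇E = (4u, 6v)
Step 1: at (-0.5, -2), ∇E = (-2, -12) → (-0.5, -2) − 0.02·(-2, -12) = (-0.46, -1.76)
Step 2: at (-0.46, -1.76), ∇E = (-1.84, -10.56) → (-0.46, -1.76) − 0.02·(-1.84, -10.56) = (-0.4232, -1.5488)
Step 3: at (-0.4232, -1.5488), ∇E = (-1.6928, -9.2928) → (-0.4232, -1.5488) − 0.02·(-1.6928, -9.2928) = (-0.389344, -1.362944)
Step 4: at (-0.389344, -1.362944), ∇E = (-1.557376, -8.177664) → (-0.389344, -1.362944) − 0.02·(-1.557376, -8.177664) = (-0.35819648, -1.19939072)
u = -0.35819648

-0.35819648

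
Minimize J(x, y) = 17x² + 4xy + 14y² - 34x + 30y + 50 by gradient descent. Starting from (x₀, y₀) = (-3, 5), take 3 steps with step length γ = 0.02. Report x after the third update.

0.759744

∇J = (34x + 4y - 34, 4x + 28y + 30)
(x₁, y₁) = (-3, 5) − 0.02·(-116, 158) = (-0.68, 1.84)
(x₂, y₂) = (-0.68, 1.84) − 0.02·(-49.76, 78.8) = (0.3152, 0.264)
(x₃, y₃) = (0.3152, 0.264) − 0.02·(-22.2272, 38.6528) = (0.759744, -0.509056)
x = 0.759744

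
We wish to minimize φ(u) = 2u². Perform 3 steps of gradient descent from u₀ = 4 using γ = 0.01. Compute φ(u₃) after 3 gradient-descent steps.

25.048249270272

φ′(u) = 4u
Step 1: φ′(4) = 16; u₁ = 4 − 0.01·16 = 3.84
Step 2: φ′(3.84) = 15.36; u₂ = 3.84 − 0.01·15.36 = 3.6864
Step 3: φ′(3.6864) = 14.7456; u₃ = 3.6864 − 0.01·14.7456 = 3.538944
φ(3.538944) = 25.048249270272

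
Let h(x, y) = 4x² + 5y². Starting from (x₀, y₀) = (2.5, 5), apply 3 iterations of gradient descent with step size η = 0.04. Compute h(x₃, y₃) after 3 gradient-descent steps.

8.3036870656

∇h = (8x, 10y)
Step 1: at (2.5, 5), ∇h = (20, 50) → (2.5, 5) − 0.04·(20, 50) = (1.7, 3)
Step 2: at (1.7, 3), ∇h = (13.6, 30) → (1.7, 3) − 0.04·(13.6, 30) = (1.156, 1.8)
Step 3: at (1.156, 1.8), ∇h = (9.248, 18) → (1.156, 1.8) − 0.04·(9.248, 18) = (0.78608, 1.08)
h(0.78608, 1.08) = 8.3036870656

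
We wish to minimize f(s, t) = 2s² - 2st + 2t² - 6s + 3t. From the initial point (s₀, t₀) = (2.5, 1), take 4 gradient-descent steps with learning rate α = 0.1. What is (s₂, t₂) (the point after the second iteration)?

∇f = (4s - 2t - 6, -2s + 4t + 3)
Step 1: at (2.5, 1), ∇f = (2, 2) → (2.5, 1) − 0.1·(2, 2) = (2.3, 0.8)
Step 2: at (2.3, 0.8), ∇f = (1.6, 1.6) → (2.3, 0.8) − 0.1·(1.6, 1.6) = (2.14, 0.64)

(2.14, 0.64)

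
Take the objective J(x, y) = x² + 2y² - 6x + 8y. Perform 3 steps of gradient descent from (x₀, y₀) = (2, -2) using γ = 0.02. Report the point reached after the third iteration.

(2.115264, -2)

∇J = (2x - 6, 4y + 8)
(x₁, y₁) = (2, -2) − 0.02·(-2, 0) = (2.04, -2)
(x₂, y₂) = (2.04, -2) − 0.02·(-1.92, 0) = (2.0784, -2)
(x₃, y₃) = (2.0784, -2) − 0.02·(-1.8432, 0) = (2.115264, -2)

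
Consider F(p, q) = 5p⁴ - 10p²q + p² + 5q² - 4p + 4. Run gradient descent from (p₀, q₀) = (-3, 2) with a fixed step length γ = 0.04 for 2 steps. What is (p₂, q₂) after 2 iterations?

∇F = (20p³ - 20pq + 2p - 4, -10p² + 10q)
(p₁, q₁) = (-3, 2) − 0.04·(-430, -70) = (14.2, 4.8)
(p₂, q₂) = (14.2, 4.8) − 0.04·(55926.96, -1968.4) = (-2222.8784, 83.536)

(-2222.8784, 83.536)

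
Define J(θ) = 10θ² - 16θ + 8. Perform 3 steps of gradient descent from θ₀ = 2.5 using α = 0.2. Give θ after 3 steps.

-45.1

J′(θ) = 20θ - 16
Step 1: J′(2.5) = 34; θ₁ = 2.5 − 0.2·34 = -4.3
Step 2: J′(-4.3) = -102; θ₂ = -4.3 − 0.2·(-102) = 16.1
Step 3: J′(16.1) = 306; θ₃ = 16.1 − 0.2·306 = -45.1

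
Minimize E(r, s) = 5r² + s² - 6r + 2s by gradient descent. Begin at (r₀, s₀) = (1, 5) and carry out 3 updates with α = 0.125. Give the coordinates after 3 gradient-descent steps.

∇E = (10r - 6, 2s + 2)
Step 1: at (1, 5), ∇E = (4, 12) → (1, 5) − 0.125·(4, 12) = (0.5, 3.5)
Step 2: at (0.5, 3.5), ∇E = (-1, 9) → (0.5, 3.5) − 0.125·(-1, 9) = (0.625, 2.375)
Step 3: at (0.625, 2.375), ∇E = (0.25, 6.75) → (0.625, 2.375) − 0.125·(0.25, 6.75) = (0.59375, 1.53125)

(0.59375, 1.53125)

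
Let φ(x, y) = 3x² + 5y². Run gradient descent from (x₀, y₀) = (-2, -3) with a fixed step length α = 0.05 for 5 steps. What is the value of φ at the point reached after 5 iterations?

0.3829156113

∇φ = (6x, 10y)
(x₁, y₁) = (-2, -3) − 0.05·(-12, -30) = (-1.4, -1.5)
(x₂, y₂) = (-1.4, -1.5) − 0.05·(-8.4, -15) = (-0.98, -0.75)
(x₃, y₃) = (-0.98, -0.75) − 0.05·(-5.88, -7.5) = (-0.686, -0.375)
(x₄, y₄) = (-0.686, -0.375) − 0.05·(-4.116, -3.75) = (-0.4802, -0.1875)
(x₅, y₅) = (-0.4802, -0.1875) − 0.05·(-2.8812, -1.875) = (-0.33614, -0.09375)
φ(-0.33614, -0.09375) = 0.3829156113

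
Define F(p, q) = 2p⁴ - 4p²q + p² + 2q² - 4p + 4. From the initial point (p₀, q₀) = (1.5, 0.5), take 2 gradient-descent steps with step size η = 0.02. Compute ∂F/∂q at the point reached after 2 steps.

-1.5481322496

∇F = (8p³ - 8pq + 2p - 4, -4p² + 4q)
(p₁, q₁) = (1.5, 0.5) − 0.02·(20, -7) = (1.1, 0.64)
(p₂, q₂) = (1.1, 0.64) − 0.02·(3.216, -2.28) = (1.03568, 0.6856)
∂F/∂q at (1.03568, 0.6856) = -1.5481322496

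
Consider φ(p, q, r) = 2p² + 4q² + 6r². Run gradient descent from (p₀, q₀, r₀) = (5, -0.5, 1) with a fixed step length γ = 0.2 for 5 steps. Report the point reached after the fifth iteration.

∇φ = (4p, 8q, 12r)
(p₁, q₁, r₁) = (5, -0.5, 1) − 0.2·(20, -4, 12) = (1, 0.3, -1.4)
(p₂, q₂, r₂) = (1, 0.3, -1.4) − 0.2·(4, 2.4, -16.8) = (0.2, -0.18, 1.96)
(p₃, q₃, r₃) = (0.2, -0.18, 1.96) − 0.2·(0.8, -1.44, 23.52) = (0.04, 0.108, -2.744)
(p₄, q₄, r₄) = (0.04, 0.108, -2.744) − 0.2·(0.16, 0.864, -32.928) = (0.008, -0.0648, 3.8416)
(p₅, q₅, r₅) = (0.008, -0.0648, 3.8416) − 0.2·(0.032, -0.5184, 46.0992) = (0.0016, 0.03888, -5.37824)

(0.0016, 0.03888, -5.37824)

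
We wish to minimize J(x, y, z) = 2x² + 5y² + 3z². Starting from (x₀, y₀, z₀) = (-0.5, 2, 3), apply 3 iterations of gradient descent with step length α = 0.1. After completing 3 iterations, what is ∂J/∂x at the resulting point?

∇J = (4x, 10y, 6z)
(x₁, y₁, z₁) = (-0.5, 2, 3) − 0.1·(-2, 20, 18) = (-0.3, 0, 1.2)
(x₂, y₂, z₂) = (-0.3, 0, 1.2) − 0.1·(-1.2, 0, 7.2) = (-0.18, 0, 0.48)
(x₃, y₃, z₃) = (-0.18, 0, 0.48) − 0.1·(-0.72, 0, 2.88) = (-0.108, 0, 0.192)
∂J/∂x at (-0.108, 0, 0.192) = -0.432

-0.432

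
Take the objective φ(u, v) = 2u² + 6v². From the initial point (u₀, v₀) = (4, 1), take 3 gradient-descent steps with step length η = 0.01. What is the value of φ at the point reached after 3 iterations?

27.834673790976

∇φ = (4u, 12v)
(u₁, v₁) = (4, 1) − 0.01·(16, 12) = (3.84, 0.88)
(u₂, v₂) = (3.84, 0.88) − 0.01·(15.36, 10.56) = (3.6864, 0.7744)
(u₃, v₃) = (3.6864, 0.7744) − 0.01·(14.7456, 9.2928) = (3.538944, 0.681472)
φ(3.538944, 0.681472) = 27.834673790976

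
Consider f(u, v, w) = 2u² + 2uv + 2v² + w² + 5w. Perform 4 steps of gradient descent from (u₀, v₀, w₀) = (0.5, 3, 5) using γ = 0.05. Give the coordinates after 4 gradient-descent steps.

(-0.39995, 1.2403, 2.42075)

∇f = (4u + 2v, 2u + 4v, 2w + 5)
Step 1: at (0.5, 3, 5), ∇f = (8, 13, 15) → (0.5, 3, 5) − 0.05·(8, 13, 15) = (0.1, 2.35, 4.25)
Step 2: at (0.1, 2.35, 4.25), ∇f = (5.1, 9.6, 13.5) → (0.1, 2.35, 4.25) − 0.05·(5.1, 9.6, 13.5) = (-0.155, 1.87, 3.575)
Step 3: at (-0.155, 1.87, 3.575), ∇f = (3.12, 7.17, 12.15) → (-0.155, 1.87, 3.575) − 0.05·(3.12, 7.17, 12.15) = (-0.311, 1.5115, 2.9675)
Step 4: at (-0.311, 1.5115, 2.9675), ∇f = (1.779, 5.424, 10.935) → (-0.311, 1.5115, 2.9675) − 0.05·(1.779, 5.424, 10.935) = (-0.39995, 1.2403, 2.42075)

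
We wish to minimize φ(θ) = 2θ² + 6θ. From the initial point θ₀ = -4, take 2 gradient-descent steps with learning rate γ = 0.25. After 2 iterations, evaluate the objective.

-4.5

φ′(θ) = 4θ + 6
Step 1: φ′(-4) = -10; θ₁ = -4 − 0.25·(-10) = -1.5
Step 2: φ′(-1.5) = 0; θ₂ = -1.5 − 0.25·0 = -1.5
φ(-1.5) = -4.5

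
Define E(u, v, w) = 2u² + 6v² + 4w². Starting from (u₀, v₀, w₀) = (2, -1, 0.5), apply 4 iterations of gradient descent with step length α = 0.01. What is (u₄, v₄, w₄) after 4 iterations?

∇E = (4u, 12v, 8w)
(u₁, v₁, w₁) = (2, -1, 0.5) − 0.01·(8, -12, 4) = (1.92, -0.88, 0.46)
(u₂, v₂, w₂) = (1.92, -0.88, 0.46) − 0.01·(7.68, -10.56, 3.68) = (1.8432, -0.7744, 0.4232)
(u₃, v₃, w₃) = (1.8432, -0.7744, 0.4232) − 0.01·(7.3728, -9.2928, 3.3856) = (1.769472, -0.681472, 0.389344)
(u₄, v₄, w₄) = (1.769472, -0.681472, 0.389344) − 0.01·(7.077888, -8.177664, 3.114752) = (1.69869312, -0.59969536, 0.35819648)

(1.69869312, -0.59969536, 0.35819648)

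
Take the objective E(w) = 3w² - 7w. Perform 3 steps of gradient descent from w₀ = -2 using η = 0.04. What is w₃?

E′(w) = 6w - 7
Step 1: E′(-2) = -19; w₁ = -2 − 0.04·(-19) = -1.24
Step 2: E′(-1.24) = -14.44; w₂ = -1.24 − 0.04·(-14.44) = -0.6624
Step 3: E′(-0.6624) = -10.9744; w₃ = -0.6624 − 0.04·(-10.9744) = -0.223424

-0.223424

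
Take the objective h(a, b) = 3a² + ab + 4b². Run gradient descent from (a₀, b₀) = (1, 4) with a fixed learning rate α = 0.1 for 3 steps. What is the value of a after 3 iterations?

-0.042

∇h = (6a + b, a + 8b)
(a₁, b₁) = (1, 4) − 0.1·(10, 33) = (0, 0.7)
(a₂, b₂) = (0, 0.7) − 0.1·(0.7, 5.6) = (-0.07, 0.14)
(a₃, b₃) = (-0.07, 0.14) − 0.1·(-0.28, 1.05) = (-0.042, 0.035)
a = -0.042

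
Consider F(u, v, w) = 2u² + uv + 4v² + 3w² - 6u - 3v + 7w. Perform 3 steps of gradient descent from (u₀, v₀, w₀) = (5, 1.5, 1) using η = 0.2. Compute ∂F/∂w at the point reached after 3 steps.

-0.104

∇F = (4u + v - 6, u + 8v - 3, 6w + 7)
Step 1: at (5, 1.5, 1), ∇F = (15.5, 14, 13) → (5, 1.5, 1) − 0.2·(15.5, 14, 13) = (1.9, -1.3, -1.6)
Step 2: at (1.9, -1.3, -1.6), ∇F = (0.3, -11.5, -2.6) → (1.9, -1.3, -1.6) − 0.2·(0.3, -11.5, -2.6) = (1.84, 1, -1.08)
Step 3: at (1.84, 1, -1.08), ∇F = (2.36, 6.84, 0.52) → (1.84, 1, -1.08) − 0.2·(2.36, 6.84, 0.52) = (1.368, -0.368, -1.184)
∂F/∂w at (1.368, -0.368, -1.184) = -0.104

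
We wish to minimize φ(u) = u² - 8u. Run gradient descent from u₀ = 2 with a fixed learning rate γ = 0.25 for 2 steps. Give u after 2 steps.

3.5

φ′(u) = 2u - 8
Step 1: φ′(2) = -4; u₁ = 2 − 0.25·(-4) = 3
Step 2: φ′(3) = -2; u₂ = 3 − 0.25·(-2) = 3.5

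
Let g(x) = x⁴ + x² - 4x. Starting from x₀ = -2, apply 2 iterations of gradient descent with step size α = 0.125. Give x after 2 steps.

g′(x) = 4x³ + 2x - 4
Step 1: g′(-2) = -40; x₁ = -2 − 0.125·(-40) = 3
Step 2: g′(3) = 110; x₂ = 3 − 0.125·110 = -10.75

-10.75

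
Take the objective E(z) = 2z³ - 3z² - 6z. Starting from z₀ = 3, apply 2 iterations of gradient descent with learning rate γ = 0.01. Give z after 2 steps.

2.4846

E′(z) = 6z² - 6z - 6
z₁ = 3 − 0.01·30 = 2.7
z₂ = 2.7 − 0.01·21.54 = 2.4846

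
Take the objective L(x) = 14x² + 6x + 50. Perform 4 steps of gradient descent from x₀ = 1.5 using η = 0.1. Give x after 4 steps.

17.7816

L′(x) = 28x + 6
Step 1: L′(1.5) = 48; x₁ = 1.5 − 0.1·48 = -3.3
Step 2: L′(-3.3) = -86.4; x₂ = -3.3 − 0.1·(-86.4) = 5.34
Step 3: L′(5.34) = 155.52; x₃ = 5.34 − 0.1·155.52 = -10.212
Step 4: L′(-10.212) = -279.936; x₄ = -10.212 − 0.1·(-279.936) = 17.7816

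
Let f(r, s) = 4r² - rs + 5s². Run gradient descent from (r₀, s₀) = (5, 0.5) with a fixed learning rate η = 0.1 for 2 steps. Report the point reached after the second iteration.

(0.26, 0.105)

∇f = (8r - s, -r + 10s)
(r₁, s₁) = (5, 0.5) − 0.1·(39.5, 0) = (1.05, 0.5)
(r₂, s₂) = (1.05, 0.5) − 0.1·(7.9, 3.95) = (0.26, 0.105)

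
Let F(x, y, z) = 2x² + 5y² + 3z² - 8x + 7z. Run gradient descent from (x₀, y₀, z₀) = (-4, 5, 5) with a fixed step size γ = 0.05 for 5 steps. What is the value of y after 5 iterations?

0.15625

∇F = (4x - 8, 10y, 6z + 7)
(x₁, y₁, z₁) = (-4, 5, 5) − 0.05·(-24, 50, 37) = (-2.8, 2.5, 3.15)
(x₂, y₂, z₂) = (-2.8, 2.5, 3.15) − 0.05·(-19.2, 25, 25.9) = (-1.84, 1.25, 1.855)
(x₃, y₃, z₃) = (-1.84, 1.25, 1.855) − 0.05·(-15.36, 12.5, 18.13) = (-1.072, 0.625, 0.9485)
(x₄, y₄, z₄) = (-1.072, 0.625, 0.9485) − 0.05·(-12.288, 6.25, 12.691) = (-0.4576, 0.3125, 0.31395)
(x₅, y₅, z₅) = (-0.4576, 0.3125, 0.31395) − 0.05·(-9.8304, 3.125, 8.8837) = (0.03392, 0.15625, -0.130235)
y = 0.15625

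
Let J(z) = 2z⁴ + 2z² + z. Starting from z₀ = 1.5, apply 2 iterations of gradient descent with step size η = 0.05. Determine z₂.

-0.2068

J′(z) = 8z³ + 4z + 1
Step 1: J′(1.5) = 34; z₁ = 1.5 − 0.05·34 = -0.2
Step 2: J′(-0.2) = 0.136; z₂ = -0.2 − 0.05·0.136 = -0.2068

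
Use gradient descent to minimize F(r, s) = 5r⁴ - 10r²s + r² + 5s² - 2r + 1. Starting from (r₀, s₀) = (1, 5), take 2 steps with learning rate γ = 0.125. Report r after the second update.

∇F = (20r³ - 20rs + 2r - 2, -10r² + 10s)
Step 1: at (1, 5), ∇F = (-80, 40) → (1, 5) − 0.125·(-80, 40) = (11, 0)
Step 2: at (11, 0), ∇F = (26640, -1210) → (11, 0) − 0.125·(26640, -1210) = (-3319, 151.25)
r = -3319

-3319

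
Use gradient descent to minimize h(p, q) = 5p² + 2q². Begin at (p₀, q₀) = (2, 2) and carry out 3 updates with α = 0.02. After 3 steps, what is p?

∇h = (10p, 4q)
(p₁, q₁) = (2, 2) − 0.02·(20, 8) = (1.6, 1.84)
(p₂, q₂) = (1.6, 1.84) − 0.02·(16, 7.36) = (1.28, 1.6928)
(p₃, q₃) = (1.28, 1.6928) − 0.02·(12.8, 6.7712) = (1.024, 1.557376)
p = 1.024

1.024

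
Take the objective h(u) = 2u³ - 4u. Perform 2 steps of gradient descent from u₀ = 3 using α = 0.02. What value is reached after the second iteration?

h′(u) = 6u² - 4
u₁ = 3 − 0.02·50 = 2
u₂ = 2 − 0.02·20 = 1.6

1.6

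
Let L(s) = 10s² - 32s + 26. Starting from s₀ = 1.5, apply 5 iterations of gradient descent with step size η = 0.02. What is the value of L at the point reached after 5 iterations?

L′(s) = 20s - 32
Step 1: L′(1.5) = -2; s₁ = 1.5 − 0.02·(-2) = 1.54
Step 2: L′(1.54) = -1.2; s₂ = 1.54 − 0.02·(-1.2) = 1.564
Step 3: L′(1.564) = -0.72; s₃ = 1.564 − 0.02·(-0.72) = 1.5784
Step 4: L′(1.5784) = -0.432; s₄ = 1.5784 − 0.02·(-0.432) = 1.58704
Step 5: L′(1.58704) = -0.2592; s₅ = 1.58704 − 0.02·(-0.2592) = 1.592224
L(1.592224) = 0.40060466176

0.40060466176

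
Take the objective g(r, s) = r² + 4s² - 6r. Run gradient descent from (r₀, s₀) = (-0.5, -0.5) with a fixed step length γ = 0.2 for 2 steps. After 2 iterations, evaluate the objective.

-7.2828

∇g = (2r - 6, 8s)
(r₁, s₁) = (-0.5, -0.5) − 0.2·(-7, -4) = (0.9, 0.3)
(r₂, s₂) = (0.9, 0.3) − 0.2·(-4.2, 2.4) = (1.74, -0.18)
g(1.74, -0.18) = -7.2828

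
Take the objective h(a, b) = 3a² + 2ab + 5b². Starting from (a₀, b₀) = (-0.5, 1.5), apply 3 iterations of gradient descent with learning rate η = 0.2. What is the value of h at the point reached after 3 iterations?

19.381152

∇h = (6a + 2b, 2a + 10b)
(a₁, b₁) = (-0.5, 1.5) − 0.2·(0, 14) = (-0.5, -1.3)
(a₂, b₂) = (-0.5, -1.3) − 0.2·(-5.6, -14) = (0.62, 1.5)
(a₃, b₃) = (0.62, 1.5) − 0.2·(6.72, 16.24) = (-0.724, -1.748)
h(-0.724, -1.748) = 19.381152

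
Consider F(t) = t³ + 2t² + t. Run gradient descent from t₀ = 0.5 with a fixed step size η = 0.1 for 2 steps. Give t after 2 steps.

-0.0296875

F′(t) = 3t² + 4t + 1
t₁ = 0.5 − 0.1·3.75 = 0.125
t₂ = 0.125 − 0.1·1.546875 = -0.0296875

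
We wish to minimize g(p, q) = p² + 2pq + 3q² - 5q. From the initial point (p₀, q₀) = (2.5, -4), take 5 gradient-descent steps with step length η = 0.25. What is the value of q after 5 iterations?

1.4375

∇g = (2p + 2q, 2p + 6q - 5)
Step 1: at (2.5, -4), ∇g = (-3, -24) → (2.5, -4) − 0.25·(-3, -24) = (3.25, 2)
Step 2: at (3.25, 2), ∇g = (10.5, 13.5) → (3.25, 2) − 0.25·(10.5, 13.5) = (0.625, -1.375)
Step 3: at (0.625, -1.375), ∇g = (-1.5, -12) → (0.625, -1.375) − 0.25·(-1.5, -12) = (1, 1.625)
Step 4: at (1, 1.625), ∇g = (5.25, 6.75) → (1, 1.625) − 0.25·(5.25, 6.75) = (-0.3125, -0.0625)
Step 5: at (-0.3125, -0.0625), ∇g = (-0.75, -6) → (-0.3125, -0.0625) − 0.25·(-0.75, -6) = (-0.125, 1.4375)
q = 1.4375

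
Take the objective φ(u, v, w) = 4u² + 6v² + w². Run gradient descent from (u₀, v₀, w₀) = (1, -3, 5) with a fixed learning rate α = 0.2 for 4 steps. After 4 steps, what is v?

∇φ = (8u, 12v, 2w)
Step 1: at (1, -3, 5), ∇φ = (8, -36, 10) → (1, -3, 5) − 0.2·(8, -36, 10) = (-0.6, 4.2, 3)
Step 2: at (-0.6, 4.2, 3), ∇φ = (-4.8, 50.4, 6) → (-0.6, 4.2, 3) − 0.2·(-4.8, 50.4, 6) = (0.36, -5.88, 1.8)
Step 3: at (0.36, -5.88, 1.8), ∇φ = (2.88, -70.56, 3.6) → (0.36, -5.88, 1.8) − 0.2·(2.88, -70.56, 3.6) = (-0.216, 8.232, 1.08)
Step 4: at (-0.216, 8.232, 1.08), ∇φ = (-1.728, 98.784, 2.16) → (-0.216, 8.232, 1.08) − 0.2·(-1.728, 98.784, 2.16) = (0.1296, -11.5248, 0.648)
v = -11.5248

-11.5248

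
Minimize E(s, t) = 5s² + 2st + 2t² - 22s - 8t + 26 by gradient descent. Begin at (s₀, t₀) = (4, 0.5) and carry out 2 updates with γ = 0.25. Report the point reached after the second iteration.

∇E = (10s + 2t - 22, 2s + 4t - 8)
(s₁, t₁) = (4, 0.5) − 0.25·(19, 2) = (-0.75, 0)
(s₂, t₂) = (-0.75, 0) − 0.25·(-29.5, -9.5) = (6.625, 2.375)

(6.625, 2.375)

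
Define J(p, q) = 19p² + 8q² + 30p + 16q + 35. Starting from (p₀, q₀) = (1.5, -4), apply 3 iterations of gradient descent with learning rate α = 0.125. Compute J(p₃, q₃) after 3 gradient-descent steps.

277044.26824951171875

∇J = (38p + 30, 16q + 16)
(p₁, q₁) = (1.5, -4) − 0.125·(87, -48) = (-9.375, 2)
(p₂, q₂) = (-9.375, 2) − 0.125·(-326.25, 48) = (31.40625, -4)
(p₃, q₃) = (31.40625, -4) − 0.125·(1223.4375, -48) = (-121.5234375, 2)
J(-121.5234375, 2) = 277044.26824951171875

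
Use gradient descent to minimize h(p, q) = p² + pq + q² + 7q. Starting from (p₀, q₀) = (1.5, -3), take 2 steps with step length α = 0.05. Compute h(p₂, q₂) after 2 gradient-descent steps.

-14.7887890625

∇h = (2p + q, p + 2q + 7)
(p₁, q₁) = (1.5, -3) − 0.05·(0, 2.5) = (1.5, -3.125)
(p₂, q₂) = (1.5, -3.125) − 0.05·(-0.125, 2.25) = (1.50625, -3.2375)
h(1.50625, -3.2375) = -14.7887890625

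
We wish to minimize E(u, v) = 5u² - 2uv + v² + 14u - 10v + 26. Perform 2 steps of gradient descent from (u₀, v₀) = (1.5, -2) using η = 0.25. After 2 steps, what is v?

∇E = (10u - 2v + 14, -2u + 2v - 10)
(u₁, v₁) = (1.5, -2) − 0.25·(33, -17) = (-6.75, 2.25)
(u₂, v₂) = (-6.75, 2.25) − 0.25·(-58, 8) = (7.75, 0.25)
v = 0.25

0.25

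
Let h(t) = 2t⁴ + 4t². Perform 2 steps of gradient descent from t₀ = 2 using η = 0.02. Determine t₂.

0.32576

h′(t) = 8t³ + 8t
t₁ = 2 − 0.02·80 = 0.4
t₂ = 0.4 − 0.02·3.712 = 0.32576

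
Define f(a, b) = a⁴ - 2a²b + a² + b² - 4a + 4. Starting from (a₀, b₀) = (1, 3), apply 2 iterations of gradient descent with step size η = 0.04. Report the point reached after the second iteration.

∇f = (4a³ - 4ab + 2a - 4, -2a² + 2b)
(a₁, b₁) = (1, 3) − 0.04·(-10, 4) = (1.4, 2.84)
(a₂, b₂) = (1.4, 2.84) − 0.04·(-6.128, 1.76) = (1.64512, 2.7696)

(1.64512, 2.7696)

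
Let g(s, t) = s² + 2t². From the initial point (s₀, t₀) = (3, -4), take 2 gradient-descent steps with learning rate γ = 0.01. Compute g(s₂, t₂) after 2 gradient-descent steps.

35.48040336

∇g = (2s, 4t)
Step 1: at (3, -4), ∇g = (6, -16) → (3, -4) − 0.01·(6, -16) = (2.94, -3.84)
Step 2: at (2.94, -3.84), ∇g = (5.88, -15.36) → (2.94, -3.84) − 0.01·(5.88, -15.36) = (2.8812, -3.6864)
g(2.8812, -3.6864) = 35.48040336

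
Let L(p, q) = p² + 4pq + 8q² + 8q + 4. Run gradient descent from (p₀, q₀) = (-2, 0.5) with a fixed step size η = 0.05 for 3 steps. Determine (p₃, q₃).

∇L = (2p + 4q, 4p + 16q + 8)
Step 1: at (-2, 0.5), ∇L = (-2, 8) → (-2, 0.5) − 0.05·(-2, 8) = (-1.9, 0.1)
Step 2: at (-1.9, 0.1), ∇L = (-3.4, 2) → (-1.9, 0.1) − 0.05·(-3.4, 2) = (-1.73, 0)
Step 3: at (-1.73, 0), ∇L = (-3.46, 1.08) → (-1.73, 0) − 0.05·(-3.46, 1.08) = (-1.557, -0.054)

(-1.557, -0.054)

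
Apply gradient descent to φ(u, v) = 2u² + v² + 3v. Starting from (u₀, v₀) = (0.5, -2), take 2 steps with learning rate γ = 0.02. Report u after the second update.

∇φ = (4u, 2v + 3)
(u₁, v₁) = (0.5, -2) − 0.02·(2, -1) = (0.46, -1.98)
(u₂, v₂) = (0.46, -1.98) − 0.02·(1.84, -0.96) = (0.4232, -1.9608)
u = 0.4232

0.4232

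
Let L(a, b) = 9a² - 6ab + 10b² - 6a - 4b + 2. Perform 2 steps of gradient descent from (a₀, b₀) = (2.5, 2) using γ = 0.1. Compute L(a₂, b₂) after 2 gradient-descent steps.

0.538

∇L = (18a - 6b - 6, -6a + 20b - 4)
Step 1: at (2.5, 2), ∇L = (27, 21) → (2.5, 2) − 0.1·(27, 21) = (-0.2, -0.1)
Step 2: at (-0.2, -0.1), ∇L = (-9, -4.8) → (-0.2, -0.1) − 0.1·(-9, -4.8) = (0.7, 0.38)
L(0.7, 0.38) = 0.538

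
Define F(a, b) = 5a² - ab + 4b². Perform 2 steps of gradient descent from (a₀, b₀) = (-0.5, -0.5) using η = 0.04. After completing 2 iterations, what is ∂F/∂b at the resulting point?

-1.8544

∇F = (10a - b, -a + 8b)
Step 1: at (-0.5, -0.5), ∇F = (-4.5, -3.5) → (-0.5, -0.5) − 0.04·(-4.5, -3.5) = (-0.32, -0.36)
Step 2: at (-0.32, -0.36), ∇F = (-2.84, -2.56) → (-0.32, -0.36) − 0.04·(-2.84, -2.56) = (-0.2064, -0.2576)
∂F/∂b at (-0.2064, -0.2576) = -1.8544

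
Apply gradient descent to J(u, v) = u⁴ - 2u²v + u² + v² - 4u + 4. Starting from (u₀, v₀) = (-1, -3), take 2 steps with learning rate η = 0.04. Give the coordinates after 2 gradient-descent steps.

(0.10133248, -2.464448)

∇J = (4u³ - 4uv + 2u - 4, -2u² + 2v)
(u₁, v₁) = (-1, -3) − 0.04·(-22, -8) = (-0.12, -2.68)
(u₂, v₂) = (-0.12, -2.68) − 0.04·(-5.533312, -5.3888) = (0.10133248, -2.464448)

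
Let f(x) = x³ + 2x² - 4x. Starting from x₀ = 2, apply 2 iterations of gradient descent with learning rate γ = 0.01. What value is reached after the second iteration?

f′(x) = 3x² + 4x - 4
Step 1: f′(2) = 16; x₁ = 2 − 0.01·16 = 1.84
Step 2: f′(1.84) = 13.5168; x₂ = 1.84 − 0.01·13.5168 = 1.704832

1.704832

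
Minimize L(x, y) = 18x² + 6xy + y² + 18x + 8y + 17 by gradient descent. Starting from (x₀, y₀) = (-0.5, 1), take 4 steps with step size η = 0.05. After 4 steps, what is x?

∇L = (36x + 6y + 18, 6x + 2y + 8)
Step 1: at (-0.5, 1), ∇L = (6, 7) → (-0.5, 1) − 0.05·(6, 7) = (-0.8, 0.65)
Step 2: at (-0.8, 0.65), ∇L = (-6.9, 4.5) → (-0.8, 0.65) − 0.05·(-6.9, 4.5) = (-0.455, 0.425)
Step 3: at (-0.455, 0.425), ∇L = (4.17, 6.12) → (-0.455, 0.425) − 0.05·(4.17, 6.12) = (-0.6635, 0.119)
Step 4: at (-0.6635, 0.119), ∇L = (-5.172, 4.257) → (-0.6635, 0.119) − 0.05·(-5.172, 4.257) = (-0.4049, -0.09385)
x = -0.4049

-0.4049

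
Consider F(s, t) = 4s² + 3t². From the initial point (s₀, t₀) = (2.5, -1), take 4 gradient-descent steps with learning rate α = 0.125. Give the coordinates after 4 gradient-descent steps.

(0, -0.00390625)

∇F = (8s, 6t)
(s₁, t₁) = (2.5, -1) − 0.125·(20, -6) = (0, -0.25)
(s₂, t₂) = (0, -0.25) − 0.125·(0, -1.5) = (0, -0.0625)
(s₃, t₃) = (0, -0.0625) − 0.125·(0, -0.375) = (0, -0.015625)
(s₄, t₄) = (0, -0.015625) − 0.125·(0, -0.09375) = (0, -0.00390625)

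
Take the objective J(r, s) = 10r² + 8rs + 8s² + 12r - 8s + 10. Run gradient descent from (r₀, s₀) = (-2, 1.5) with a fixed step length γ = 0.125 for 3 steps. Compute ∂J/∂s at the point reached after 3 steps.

∇J = (20r + 8s + 12, 8r + 16s - 8)
Step 1: at (-2, 1.5), ∇J = (-16, 0) → (-2, 1.5) − 0.125·(-16, 0) = (0, 1.5)
Step 2: at (0, 1.5), ∇J = (24, 16) → (0, 1.5) − 0.125·(24, 16) = (-3, -0.5)
Step 3: at (-3, -0.5), ∇J = (-52, -40) → (-3, -0.5) − 0.125·(-52, -40) = (3.5, 4.5)
∂J/∂s at (3.5, 4.5) = 92

92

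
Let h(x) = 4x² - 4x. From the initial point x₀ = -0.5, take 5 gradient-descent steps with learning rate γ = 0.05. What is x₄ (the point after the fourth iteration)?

h′(x) = 8x - 4
Step 1: h′(-0.5) = -8; x₁ = -0.5 − 0.05·(-8) = -0.1
Step 2: h′(-0.1) = -4.8; x₂ = -0.1 − 0.05·(-4.8) = 0.14
Step 3: h′(0.14) = -2.88; x₃ = 0.14 − 0.05·(-2.88) = 0.284
Step 4: h′(0.284) = -1.728; x₄ = 0.284 − 0.05·(-1.728) = 0.3704

0.3704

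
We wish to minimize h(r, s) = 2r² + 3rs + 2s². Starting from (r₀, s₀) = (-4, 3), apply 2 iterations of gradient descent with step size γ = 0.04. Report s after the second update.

∇h = (4r + 3s, 3r + 4s)
(r₁, s₁) = (-4, 3) − 0.04·(-7, 0) = (-3.72, 3)
(r₂, s₂) = (-3.72, 3) − 0.04·(-5.88, 0.84) = (-3.4848, 2.9664)
s = 2.9664

2.9664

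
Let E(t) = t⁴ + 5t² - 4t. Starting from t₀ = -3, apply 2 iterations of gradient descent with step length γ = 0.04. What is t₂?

E′(t) = 4t³ + 10t - 4
t₁ = -3 − 0.04·(-142) = 2.68
t₂ = 2.68 − 0.04·99.795328 = -1.31181312

-1.31181312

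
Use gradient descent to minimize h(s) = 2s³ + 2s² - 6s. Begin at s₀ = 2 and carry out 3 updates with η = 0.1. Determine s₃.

h′(s) = 6s² + 4s - 6
s₁ = 2 − 0.1·26 = -0.6
s₂ = -0.6 − 0.1·(-6.24) = 0.024
s₃ = 0.024 − 0.1·(-5.900544) = 0.6140544

0.6140544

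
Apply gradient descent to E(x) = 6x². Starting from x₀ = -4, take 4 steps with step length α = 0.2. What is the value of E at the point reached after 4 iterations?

1416.75749376

E′(x) = 12x
x₁ = -4 − 0.2·(-48) = 5.6
x₂ = 5.6 − 0.2·67.2 = -7.84
x₃ = -7.84 − 0.2·(-94.08) = 10.976
x₄ = 10.976 − 0.2·131.712 = -15.3664
E(-15.3664) = 1416.75749376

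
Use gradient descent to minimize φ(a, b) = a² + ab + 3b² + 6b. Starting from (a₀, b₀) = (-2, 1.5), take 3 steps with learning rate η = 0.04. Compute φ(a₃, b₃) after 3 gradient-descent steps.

∇φ = (2a + b, a + 6b + 6)
Step 1: at (-2, 1.5), ∇φ = (-2.5, 13) → (-2, 1.5) − 0.04·(-2.5, 13) = (-1.9, 0.98)
Step 2: at (-1.9, 0.98), ∇φ = (-2.82, 9.98) → (-1.9, 0.98) − 0.04·(-2.82, 9.98) = (-1.7872, 0.5808)
Step 3: at (-1.7872, 0.5808), ∇φ = (-2.9936, 7.6976) → (-1.7872, 0.5808) − 0.04·(-2.9936, 7.6976) = (-1.667456, 0.272896)
φ(-1.667456, 0.272896) = 4.186160119808

4.186160119808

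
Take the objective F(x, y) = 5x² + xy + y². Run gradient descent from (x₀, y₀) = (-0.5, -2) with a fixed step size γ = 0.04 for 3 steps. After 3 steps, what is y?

-1.529984

∇F = (10x + y, x + 2y)
(x₁, y₁) = (-0.5, -2) − 0.04·(-7, -4.5) = (-0.22, -1.82)
(x₂, y₂) = (-0.22, -1.82) − 0.04·(-4.02, -3.86) = (-0.0592, -1.6656)
(x₃, y₃) = (-0.0592, -1.6656) − 0.04·(-2.2576, -3.3904) = (0.031104, -1.529984)
y = -1.529984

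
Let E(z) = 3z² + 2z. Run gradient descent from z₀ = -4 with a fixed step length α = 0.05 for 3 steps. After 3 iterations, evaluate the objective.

E′(z) = 6z + 2
Step 1: E′(-4) = -22; z₁ = -4 − 0.05·(-22) = -2.9
Step 2: E′(-2.9) = -15.4; z₂ = -2.9 − 0.05·(-15.4) = -2.13
Step 3: E′(-2.13) = -10.78; z₃ = -2.13 − 0.05·(-10.78) = -1.591
E(-1.591) = 4.411843

4.411843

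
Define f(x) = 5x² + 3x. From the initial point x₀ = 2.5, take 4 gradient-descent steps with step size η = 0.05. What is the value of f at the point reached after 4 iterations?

f′(x) = 10x + 3
x₁ = 2.5 − 0.05·28 = 1.1
x₂ = 1.1 − 0.05·14 = 0.4
x₃ = 0.4 − 0.05·7 = 0.05
x₄ = 0.05 − 0.05·3.5 = -0.125
f(-0.125) = -0.296875

-0.296875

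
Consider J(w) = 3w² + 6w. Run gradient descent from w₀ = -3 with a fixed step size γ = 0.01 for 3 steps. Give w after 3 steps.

-2.661168

J′(w) = 6w + 6
Step 1: J′(-3) = -12; w₁ = -3 − 0.01·(-12) = -2.88
Step 2: J′(-2.88) = -11.28; w₂ = -2.88 − 0.01·(-11.28) = -2.7672
Step 3: J′(-2.7672) = -10.6032; w₃ = -2.7672 − 0.01·(-10.6032) = -2.661168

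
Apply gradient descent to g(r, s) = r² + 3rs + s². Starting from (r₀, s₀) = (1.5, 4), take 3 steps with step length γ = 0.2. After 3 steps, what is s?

2.16

∇g = (2r + 3s, 3r + 2s)
(r₁, s₁) = (1.5, 4) − 0.2·(15, 12.5) = (-1.5, 1.5)
(r₂, s₂) = (-1.5, 1.5) − 0.2·(1.5, -1.5) = (-1.8, 1.8)
(r₃, s₃) = (-1.8, 1.8) − 0.2·(1.8, -1.8) = (-2.16, 2.16)
s = 2.16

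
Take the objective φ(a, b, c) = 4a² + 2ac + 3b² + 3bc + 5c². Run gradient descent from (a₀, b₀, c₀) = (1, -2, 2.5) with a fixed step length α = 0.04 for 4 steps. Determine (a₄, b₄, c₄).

(-0.04485376, -1.12684544, 0.68624384)

∇φ = (8a + 2c, 6b + 3c, 2a + 3b + 10c)
(a₁, b₁, c₁) = (1, -2, 2.5) − 0.04·(13, -4.5, 21) = (0.48, -1.82, 1.66)
(a₂, b₂, c₂) = (0.48, -1.82, 1.66) − 0.04·(7.16, -5.94, 12.1) = (0.1936, -1.5824, 1.176)
(a₃, b₃, c₃) = (0.1936, -1.5824, 1.176) − 0.04·(3.9008, -5.9664, 7.4) = (0.037568, -1.343744, 0.88)
(a₄, b₄, c₄) = (0.037568, -1.343744, 0.88) − 0.04·(2.060544, -5.422464, 4.843904) = (-0.04485376, -1.12684544, 0.68624384)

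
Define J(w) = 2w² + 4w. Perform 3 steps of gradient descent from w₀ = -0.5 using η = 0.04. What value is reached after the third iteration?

-0.703648

J′(w) = 4w + 4
w₁ = -0.5 − 0.04·2 = -0.58
w₂ = -0.58 − 0.04·1.68 = -0.6472
w₃ = -0.6472 − 0.04·1.4112 = -0.703648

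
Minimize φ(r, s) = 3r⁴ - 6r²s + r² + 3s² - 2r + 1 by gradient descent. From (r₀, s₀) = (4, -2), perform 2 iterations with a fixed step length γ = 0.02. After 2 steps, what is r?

564.1264

∇φ = (12r³ - 12rs + 2r - 2, -6r² + 6s)
(r₁, s₁) = (4, -2) − 0.02·(870, -108) = (-13.4, 0.16)
(r₂, s₂) = (-13.4, 0.16) − 0.02·(-28876.32, -1076.4) = (564.1264, 21.688)
r = 564.1264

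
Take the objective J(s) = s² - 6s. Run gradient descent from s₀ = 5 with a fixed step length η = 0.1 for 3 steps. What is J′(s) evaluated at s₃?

J′(s) = 2s - 6
Step 1: J′(5) = 4; s₁ = 5 − 0.1·4 = 4.6
Step 2: J′(4.6) = 3.2; s₂ = 4.6 − 0.1·3.2 = 4.28
Step 3: J′(4.28) = 2.56; s₃ = 4.28 − 0.1·2.56 = 4.024
J′(s) at (4.024) = 2.048

2.048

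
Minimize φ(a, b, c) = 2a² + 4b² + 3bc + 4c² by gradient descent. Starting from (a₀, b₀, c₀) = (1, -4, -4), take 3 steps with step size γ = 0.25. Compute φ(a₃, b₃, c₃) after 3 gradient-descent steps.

5055.23046875

∇φ = (4a, 8b + 3c, 3b + 8c)
(a₁, b₁, c₁) = (1, -4, -4) − 0.25·(4, -44, -44) = (0, 7, 7)
(a₂, b₂, c₂) = (0, 7, 7) − 0.25·(0, 77, 77) = (0, -12.25, -12.25)
(a₃, b₃, c₃) = (0, -12.25, -12.25) − 0.25·(0, -134.75, -134.75) = (0, 21.4375, 21.4375)
φ(0, 21.4375, 21.4375) = 5055.23046875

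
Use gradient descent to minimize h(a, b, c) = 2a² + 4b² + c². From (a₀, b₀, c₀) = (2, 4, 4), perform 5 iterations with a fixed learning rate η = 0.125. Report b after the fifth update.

0

∇h = (4a, 8b, 2c)
(a₁, b₁, c₁) = (2, 4, 4) − 0.125·(8, 32, 8) = (1, 0, 3)
(a₂, b₂, c₂) = (1, 0, 3) − 0.125·(4, 0, 6) = (0.5, 0, 2.25)
(a₃, b₃, c₃) = (0.5, 0, 2.25) − 0.125·(2, 0, 4.5) = (0.25, 0, 1.6875)
(a₄, b₄, c₄) = (0.25, 0, 1.6875) − 0.125·(1, 0, 3.375) = (0.125, 0, 1.265625)
(a₅, b₅, c₅) = (0.125, 0, 1.265625) − 0.125·(0.5, 0, 2.53125) = (0.0625, 0, 0.94921875)
b = 0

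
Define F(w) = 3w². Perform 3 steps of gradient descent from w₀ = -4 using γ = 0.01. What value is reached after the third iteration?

F′(w) = 6w
Step 1: F′(-4) = -24; w₁ = -4 − 0.01·(-24) = -3.76
Step 2: F′(-3.76) = -22.56; w₂ = -3.76 − 0.01·(-22.56) = -3.5344
Step 3: F′(-3.5344) = -21.2064; w₃ = -3.5344 − 0.01·(-21.2064) = -3.322336

-3.322336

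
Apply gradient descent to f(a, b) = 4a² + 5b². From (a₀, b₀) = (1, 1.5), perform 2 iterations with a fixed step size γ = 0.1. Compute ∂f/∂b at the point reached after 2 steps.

0

∇f = (8a, 10b)
(a₁, b₁) = (1, 1.5) − 0.1·(8, 15) = (0.2, 0)
(a₂, b₂) = (0.2, 0) − 0.1·(1.6, 0) = (0.04, 0)
∂f/∂b at (0.04, 0) = 0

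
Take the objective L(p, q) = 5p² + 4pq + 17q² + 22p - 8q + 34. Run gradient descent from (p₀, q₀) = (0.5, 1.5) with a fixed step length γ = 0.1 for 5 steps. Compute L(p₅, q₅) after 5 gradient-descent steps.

295187.3488913408

∇L = (10p + 4q + 22, 4p + 34q - 8)
(p₁, q₁) = (0.5, 1.5) − 0.1·(33, 45) = (-2.8, -3)
(p₂, q₂) = (-2.8, -3) − 0.1·(-18, -121.2) = (-1, 9.12)
(p₃, q₃) = (-1, 9.12) − 0.1·(48.48, 298.08) = (-5.848, -20.688)
(p₄, q₄) = (-5.848, -20.688) − 0.1·(-119.232, -734.784) = (6.0752, 52.7904)
(p₅, q₅) = (6.0752, 52.7904) − 0.1·(293.9136, 1811.1744) = (-23.31616, -128.32704)
L(-23.31616, -128.32704) = 295187.3488913408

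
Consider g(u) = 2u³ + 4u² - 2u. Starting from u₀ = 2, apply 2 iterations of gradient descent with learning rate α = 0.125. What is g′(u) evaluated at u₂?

g′(u) = 6u² + 8u - 2
Step 1: g′(2) = 38; u₁ = 2 − 0.125·38 = -2.75
Step 2: g′(-2.75) = 21.375; u₂ = -2.75 − 0.125·21.375 = -5.421875
g′(u) at (-5.421875) = 131.00537109375

131.00537109375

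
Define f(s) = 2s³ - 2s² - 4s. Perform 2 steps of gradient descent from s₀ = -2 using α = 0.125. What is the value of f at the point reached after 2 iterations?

-58128.25341796875

f′(s) = 6s² - 4s - 4
s₁ = -2 − 0.125·28 = -5.5
s₂ = -5.5 − 0.125·199.5 = -30.4375
f(-30.4375) = -58128.25341796875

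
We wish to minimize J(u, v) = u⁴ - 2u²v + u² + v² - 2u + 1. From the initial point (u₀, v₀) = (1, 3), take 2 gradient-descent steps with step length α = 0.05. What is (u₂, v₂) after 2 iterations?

(1.5952, 2.716)

∇J = (4u³ - 4uv + 2u - 2, -2u² + 2v)
(u₁, v₁) = (1, 3) − 0.05·(-8, 4) = (1.4, 2.8)
(u₂, v₂) = (1.4, 2.8) − 0.05·(-3.904, 1.68) = (1.5952, 2.716)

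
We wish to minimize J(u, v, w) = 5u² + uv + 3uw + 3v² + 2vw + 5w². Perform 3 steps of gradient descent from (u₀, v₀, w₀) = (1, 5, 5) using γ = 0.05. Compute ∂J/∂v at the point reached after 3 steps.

7.7685

∇J = (10u + v + 3w, u + 6v + 2w, 3u + 2v + 10w)
Step 1: at (1, 5, 5), ∇J = (30, 41, 63) → (1, 5, 5) − 0.05·(30, 41, 63) = (-0.5, 2.95, 1.85)
Step 2: at (-0.5, 2.95, 1.85), ∇J = (3.5, 20.9, 22.9) → (-0.5, 2.95, 1.85) − 0.05·(3.5, 20.9, 22.9) = (-0.675, 1.905, 0.705)
Step 3: at (-0.675, 1.905, 0.705), ∇J = (-2.73, 12.165, 8.835) → (-0.675, 1.905, 0.705) − 0.05·(-2.73, 12.165, 8.835) = (-0.5385, 1.29675, 0.26325)
∂J/∂v at (-0.5385, 1.29675, 0.26325) = 7.7685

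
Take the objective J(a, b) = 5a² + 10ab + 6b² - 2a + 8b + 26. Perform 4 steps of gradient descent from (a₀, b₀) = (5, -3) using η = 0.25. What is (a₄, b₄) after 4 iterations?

∇J = (10a + 10b - 2, 10a + 12b + 8)
(a₁, b₁) = (5, -3) − 0.25·(18, 22) = (0.5, -8.5)
(a₂, b₂) = (0.5, -8.5) − 0.25·(-82, -89) = (21, 13.75)
(a₃, b₃) = (21, 13.75) − 0.25·(345.5, 383) = (-65.375, -82)
(a₄, b₄) = (-65.375, -82) − 0.25·(-1475.75, -1629.75) = (303.5625, 325.4375)

(303.5625, 325.4375)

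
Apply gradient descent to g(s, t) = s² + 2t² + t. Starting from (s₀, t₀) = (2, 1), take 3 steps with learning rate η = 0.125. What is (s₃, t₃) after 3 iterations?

∇g = (2s, 4t + 1)
Step 1: at (2, 1), ∇g = (4, 5) → (2, 1) − 0.125·(4, 5) = (1.5, 0.375)
Step 2: at (1.5, 0.375), ∇g = (3, 2.5) → (1.5, 0.375) − 0.125·(3, 2.5) = (1.125, 0.0625)
Step 3: at (1.125, 0.0625), ∇g = (2.25, 1.25) → (1.125, 0.0625) − 0.125·(2.25, 1.25) = (0.84375, -0.09375)

(0.84375, -0.09375)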